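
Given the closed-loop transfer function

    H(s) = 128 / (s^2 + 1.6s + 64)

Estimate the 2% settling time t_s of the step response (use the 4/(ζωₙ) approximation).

Comparing s^2 + 1.6s + 64 to s^2 + 2ζωₙs + ωₙ²: ωₙ = 8 rad/s and ζ = 1.6/(2·8) = 0.1.
ζωₙ = 1.6/2 = 0.8, so t_s ≈ 4/(ζωₙ) = 4/0.8 = 5 s.

t_s ≈ 5 s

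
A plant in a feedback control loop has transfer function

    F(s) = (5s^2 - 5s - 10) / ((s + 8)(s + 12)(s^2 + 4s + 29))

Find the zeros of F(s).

Set the numerator to zero: 5s^2 - 5s - 10 = 0, i.e. 5·(s^2 - s - 2) = 0.
Factoring: (s - 2)(s + 1) = 0.

s = 2, -1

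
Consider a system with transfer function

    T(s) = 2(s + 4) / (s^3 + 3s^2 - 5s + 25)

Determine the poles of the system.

The poles are the roots of the denominator s^3 + 3s^2 - 5s + 25 = 0.
Trying s = -5: the polynomial evaluates to 0, so (s + 5) is a factor.
Dividing out leaves s^2 - 2s + 5 = 0.
The quadratic formula then gives s = 1 ± 2j.

s = 1 + 2j, 1 - 2j, -5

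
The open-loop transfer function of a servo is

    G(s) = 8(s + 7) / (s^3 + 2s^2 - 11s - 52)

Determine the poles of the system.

The poles are the roots of the denominator s^3 + 2s^2 - 11s - 52 = 0.
Trying s = 4: the polynomial evaluates to 0, so (s - 4) is a factor.
Dividing out leaves s^2 + 6s + 13 = 0.
The quadratic formula then gives s = -3 ± 2j.

s = 4, -3 + 2j, -3 - 2j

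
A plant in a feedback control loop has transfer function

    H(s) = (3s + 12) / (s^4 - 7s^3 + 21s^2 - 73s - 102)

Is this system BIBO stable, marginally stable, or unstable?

unstable

The denominator s^4 - 7s^3 + 21s^2 - 73s - 102 factors as (s - 6)(s + 1)(s^2 - 2s + 17), giving poles at s = 6, -1, 1 + 4j, 1 - 4j.
Since the pole(s) at s = 6, 1 + 4j, 1 - 4j lie in the right half-plane, the system is unstable.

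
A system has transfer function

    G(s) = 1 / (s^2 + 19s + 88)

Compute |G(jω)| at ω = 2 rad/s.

Substitute s = j2: numerator = 1, denominator = 84 + j38.
|G(j2)| = |1| / |84 + j38| = 1 / 92.195 ≈ 0.01085.

|G(j2)| ≈ 0.01085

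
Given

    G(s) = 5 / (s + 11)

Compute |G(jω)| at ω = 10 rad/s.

Substitute s = j10: numerator = 5, denominator = 11 + j10.
|G(j10)| = |5| / |11 + j10| = 5 / 14.866 ≈ 0.3363.

|G(j10)| ≈ 0.3363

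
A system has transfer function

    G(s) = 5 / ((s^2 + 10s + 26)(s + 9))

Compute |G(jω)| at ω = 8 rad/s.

Substitute s = j8: numerator = 5, denominator = -982 + j416.
|G(j8)| = |5| / |-982 + j416| = 5 / 1066.5 ≈ 0.004688.

|G(j8)| ≈ 0.004688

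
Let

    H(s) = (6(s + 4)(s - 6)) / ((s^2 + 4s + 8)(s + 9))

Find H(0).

At s = 0 each factor (s + a) contributes a and each (s^2 + bs + c) contributes c.
H(0) = 6·(4) · (-6) / ((8) · (9)) = -144/72 = -2.

H(0) = -2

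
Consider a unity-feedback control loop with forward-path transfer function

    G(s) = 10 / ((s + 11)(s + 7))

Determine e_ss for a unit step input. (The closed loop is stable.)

e_ss = 0.8851

G(s) has no poles at the origin.
This is a Type 0 system. Kp = lim_{s→0} G(s) = 10/77.
e_ss = 1/(1 + Kp) = 1/(1 + 10/77) = 77/87 ≈ 0.8851.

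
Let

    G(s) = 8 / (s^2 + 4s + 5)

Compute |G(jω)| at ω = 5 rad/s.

Substitute s = j5: numerator = 8, denominator = -20 + j20.
|G(j5)| = |8| / |-20 + j20| = 8 / 28.284 ≈ 0.2828.

|G(j5)| ≈ 0.2828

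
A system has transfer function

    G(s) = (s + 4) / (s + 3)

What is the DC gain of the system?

Set s = 0: G(0) = (4) / (3) = 4/3.

G(0) = 4/3 ≈ 1.333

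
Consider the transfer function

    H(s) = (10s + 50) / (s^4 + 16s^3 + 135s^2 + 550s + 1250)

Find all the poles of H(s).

The poles are the roots of the denominator s^4 + 16s^3 + 135s^2 + 550s + 1250 = 0.
No real roots exist; factor into two real quadratics: (s^2 + 10s + 50)(s^2 + 6s + 25) = 0.
Each quadratic gives a conjugate pair via the quadratic formula.

s = -5 ± 5j, -3 ± 4j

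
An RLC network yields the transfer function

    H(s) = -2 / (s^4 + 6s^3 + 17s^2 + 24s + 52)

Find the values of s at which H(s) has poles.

The poles are the roots of the denominator s^4 + 6s^3 + 17s^2 + 24s + 52 = 0.
No real roots exist; factor into two real quadratics: (s^2 + 4)(s^2 + 6s + 13) = 0.
Each quadratic gives a conjugate pair via the quadratic formula.

s = ±2j, -3 ± 2j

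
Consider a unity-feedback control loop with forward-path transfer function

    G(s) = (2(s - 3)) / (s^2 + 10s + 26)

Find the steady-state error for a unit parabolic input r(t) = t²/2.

G(s) has no poles at the origin.
This is a Type 0 system; Ka = lim_{s→0} s^2·G(s) = 0, so the steady-state error for a parabola input is infinite.

e_ss = ∞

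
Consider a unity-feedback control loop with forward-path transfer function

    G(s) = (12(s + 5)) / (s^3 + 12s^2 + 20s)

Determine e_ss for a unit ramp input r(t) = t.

e_ss = 0.3333

G(s) has one pole at the origin.
This is a Type 1 system. Kv = lim_{s→0} s·G(s) = 60/20 = 3.
e_ss = 1/Kv = 1/(3) = 1/3 ≈ 0.3333.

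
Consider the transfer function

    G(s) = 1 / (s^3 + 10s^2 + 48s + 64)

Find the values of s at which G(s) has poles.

s = -4 + 4j, -4 - 4j, -2

The poles are the roots of the denominator s^3 + 10s^2 + 48s + 64 = 0.
Trying s = -2: the polynomial evaluates to 0, so (s + 2) is a factor.
Dividing out leaves s^2 + 8s + 32 = 0.
The quadratic formula then gives s = -4 ± 4j.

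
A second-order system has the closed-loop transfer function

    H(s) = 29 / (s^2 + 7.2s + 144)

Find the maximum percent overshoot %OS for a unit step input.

%OS ≈ 37.2%

Comparing s^2 + 7.2s + 144 to s^2 + 2ζωₙs + ωₙ²: ωₙ = 12 rad/s and ζ = 7.2/(2·12) = 0.3.
%OS = 100·exp(−πζ/√(1−ζ²)) = 100·exp(−π·0.3/√(1−0.3²)) ≈ 37.2%.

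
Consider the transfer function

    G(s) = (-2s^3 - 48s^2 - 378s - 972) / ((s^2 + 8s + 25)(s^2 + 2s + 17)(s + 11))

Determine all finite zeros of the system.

Set the numerator to zero: -2s^3 - 48s^2 - 378s - 972 = 0, i.e. -2·(s^3 + 24s^2 + 189s + 486) = 0.
Factoring: (s + 6)(s + 9)^2 = 0.

s = -6, -9, -9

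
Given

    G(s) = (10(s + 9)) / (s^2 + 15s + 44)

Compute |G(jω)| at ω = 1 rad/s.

Substitute s = j1: numerator = 90 + j10, denominator = 43 + j15.
|G(j1)| = |90 + j10| / |43 + j15| = 90.554 / 45.541 ≈ 1.988.

|G(j1)| ≈ 1.988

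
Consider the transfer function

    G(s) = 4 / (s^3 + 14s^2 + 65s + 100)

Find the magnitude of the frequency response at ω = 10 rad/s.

Substitute s = j10: numerator = 4, denominator = -1300 - j350.
|G(j10)| = |4| / |-1300 - j350| = 4 / 1346.3 ≈ 0.002971.

|G(j10)| ≈ 0.002971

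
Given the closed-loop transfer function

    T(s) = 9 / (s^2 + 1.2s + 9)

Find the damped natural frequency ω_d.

ω_d ≈ 2.939 rad/s

Comparing s^2 + 1.2s + 9 to s^2 + 2ζωₙs + ωₙ²: ωₙ = 3 rad/s and ζ = 1.2/(2·3) = 0.2.
ζωₙ = 1.2/2 = 0.6, so ω_d = ωₙ√(1−ζ²) = √(ωₙ² − (ζωₙ)²) = √(9 − 0.6²) = √8.64 ≈ 2.939 rad/s.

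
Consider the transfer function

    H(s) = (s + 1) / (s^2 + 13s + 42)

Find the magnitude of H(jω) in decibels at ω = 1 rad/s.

Substitute s = j1: numerator = 1 + j1, denominator = 41 + j13.
|H(j1)| = |1 + j1| / |41 + j13| = 1.4142 / 43.012 ≈ 0.03288.
In decibels: 20·log₁₀(0.03288) ≈ -29.7 dB.

|H(j1)|_dB ≈ -29.7 dB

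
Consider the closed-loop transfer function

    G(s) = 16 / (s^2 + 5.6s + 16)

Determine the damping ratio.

Compare the denominator to the standard form s^2 + 2ζωₙs + ωₙ².
ωₙ² = 16, so ωₙ = 4 rad/s.
2ζωₙ = 5.6, so ζ = 5.6/(2·4) = 0.7.
With ζ = 0.7 the response is underdamped.

ζ = 0.7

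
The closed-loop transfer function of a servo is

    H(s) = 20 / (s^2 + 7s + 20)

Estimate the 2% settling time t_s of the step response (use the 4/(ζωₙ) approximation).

t_s ≈ 1.143 s

Comparing s^2 + 7s + 20 to s^2 + 2ζωₙs + ωₙ²: ωₙ = √20 ≈ 4.472 rad/s and ζ = 7/(2·√20) ≈ 0.7826.
ζωₙ = 7/2 = 3.5, so t_s ≈ 4/(ζωₙ) = 4/3.5 ≈ 1.143 s.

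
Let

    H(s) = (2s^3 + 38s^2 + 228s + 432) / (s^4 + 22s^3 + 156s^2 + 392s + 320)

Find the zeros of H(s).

Set the numerator to zero: 2s^3 + 38s^2 + 228s + 432 = 0, i.e. 2·(s^3 + 19s^2 + 114s + 216) = 0.
Factoring: (s + 4)(s + 9)(s + 6) = 0.

s = -4, -9, -6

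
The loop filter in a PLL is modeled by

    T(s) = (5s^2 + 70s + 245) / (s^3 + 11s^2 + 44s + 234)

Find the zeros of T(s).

s = -7, -7

Set the numerator to zero: 5s^2 + 70s + 245 = 0, i.e. 5·(s^2 + 14s + 49) = 0.
Factoring: (s + 7)^2 = 0.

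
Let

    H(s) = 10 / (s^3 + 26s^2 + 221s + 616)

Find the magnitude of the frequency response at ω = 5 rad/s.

Substitute s = j5: numerator = 10, denominator = -34 + j980.
|H(j5)| = |10| / |-34 + j980| = 10 / 980.59 ≈ 0.01020.

|H(j5)| ≈ 0.01020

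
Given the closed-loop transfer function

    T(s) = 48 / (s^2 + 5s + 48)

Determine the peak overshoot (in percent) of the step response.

Comparing s^2 + 5s + 48 to s^2 + 2ζωₙs + ωₙ²: ωₙ = √48 ≈ 6.928 rad/s and ζ = 5/(2·√48) ≈ 0.3608.
%OS = 100·exp(−πζ/√(1−ζ²)) = 100·exp(−π·0.3608/√(1−0.3608²)) ≈ 29.7%.

%OS ≈ 29.7%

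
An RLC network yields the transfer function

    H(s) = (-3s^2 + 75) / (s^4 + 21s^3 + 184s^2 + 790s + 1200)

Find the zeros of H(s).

Set the numerator to zero: -3s^2 + 75 = 0, i.e. -3·(s^2 - 25) = 0.
Factoring: (s + 5)(s - 5) = 0.

s = -5, 5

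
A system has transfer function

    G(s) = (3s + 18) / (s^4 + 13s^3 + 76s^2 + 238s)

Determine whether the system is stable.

The denominator s^4 + 13s^3 + 76s^2 + 238s factors as s(s + 7)(s^2 + 6s + 34), giving poles at s = 0, -7, -3 + 5j, -3 - 5j.
Since the simple pole(s) at s = 0 lie on the jω-axis with none in the right half-plane, the system is marginally stable.

marginally stable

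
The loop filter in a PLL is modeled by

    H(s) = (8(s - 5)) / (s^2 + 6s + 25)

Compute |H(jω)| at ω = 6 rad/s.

|H(j6)| ≈ 1.660

Substitute s = j6: numerator = -40 + j48, denominator = -11 + j36.
|H(j6)| = |-40 + j48| / |-11 + j36| = 62.482 / 37.643 ≈ 1.660.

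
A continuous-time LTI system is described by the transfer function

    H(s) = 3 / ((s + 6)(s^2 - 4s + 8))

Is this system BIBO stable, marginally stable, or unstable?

The poles can be read from the denominator factors: s = -6, 2 ± 2j.
Since the pole(s) at s = 2 + 2j, 2 - 2j lie in the right half-plane, the system is unstable.

unstable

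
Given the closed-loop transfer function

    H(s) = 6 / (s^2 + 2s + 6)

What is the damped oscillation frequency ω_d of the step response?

ω_d ≈ 2.236 rad/s

Comparing s^2 + 2s + 6 to s^2 + 2ζωₙs + ωₙ²: ωₙ = √6 ≈ 2.449 rad/s and ζ = 2/(2·√6) ≈ 0.4082.
ζωₙ = 2/2 = 1, so ω_d = ωₙ√(1−ζ²) = √(ωₙ² − (ζωₙ)²) = √(6 − 1²) = √5 ≈ 2.236 rad/s.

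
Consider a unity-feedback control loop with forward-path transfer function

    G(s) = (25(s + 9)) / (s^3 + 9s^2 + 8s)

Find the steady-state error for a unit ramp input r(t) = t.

e_ss = 0.03556

G(s) has one pole at the origin.
This is a Type 1 system. Kv = lim_{s→0} s·G(s) = 225/8.
e_ss = 1/Kv = 1/(225/8) = 8/225 ≈ 0.03556.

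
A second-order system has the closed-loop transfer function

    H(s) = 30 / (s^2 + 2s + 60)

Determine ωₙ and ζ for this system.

Compare the denominator to the standard form s^2 + 2ζωₙs + ωₙ².
ωₙ² = 60, so ωₙ = √60 ≈ 7.746 rad/s.
2ζωₙ = 2, so ζ = 2/(2·√60) ≈ 0.1291.
With ζ = 0.1291 the response is underdamped.

ωₙ ≈ 7.746 rad/s, ζ ≈ 0.1291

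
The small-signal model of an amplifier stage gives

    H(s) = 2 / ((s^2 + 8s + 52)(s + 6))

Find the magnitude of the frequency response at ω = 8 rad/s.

Substitute s = j8: numerator = 2, denominator = -584 + j288.
|H(j8)| = |2| / |-584 + j288| = 2 / 651.15 ≈ 0.003071.

|H(j8)| ≈ 0.003071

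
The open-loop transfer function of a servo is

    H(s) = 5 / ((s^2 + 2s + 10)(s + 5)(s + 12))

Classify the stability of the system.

stable

The poles can be read from the denominator factors: s = -1 ± 3j, -5, -12.
Since all poles lie strictly in the left half-plane, the system is stable.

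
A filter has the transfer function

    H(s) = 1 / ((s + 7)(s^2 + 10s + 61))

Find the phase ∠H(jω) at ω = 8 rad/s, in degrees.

At s = j8: numerator = 1, denominator = -661 + j536.
∠H = ∠num − ∠den = 0° − (140.96°) = -141.0°.

∠H(j8) ≈ -141.0°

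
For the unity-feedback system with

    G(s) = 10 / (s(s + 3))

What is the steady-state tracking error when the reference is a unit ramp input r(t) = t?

e_ss = 0.3000

G(s) has one pole at the origin.
This is a Type 1 system. Kv = lim_{s→0} s·G(s) = 10/3.
e_ss = 1/Kv = 1/(10/3) = 3/10 ≈ 0.3000.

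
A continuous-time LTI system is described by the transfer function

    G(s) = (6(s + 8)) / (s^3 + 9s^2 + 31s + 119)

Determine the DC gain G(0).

G(0) = 48/119 ≈ 0.4034

Set s = 0: G(0) = (48) / (119) = 48/119.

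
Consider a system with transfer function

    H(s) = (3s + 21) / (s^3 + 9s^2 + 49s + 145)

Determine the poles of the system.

The poles are the roots of the denominator s^3 + 9s^2 + 49s + 145 = 0.
Trying s = -5: the polynomial evaluates to 0, so (s + 5) is a factor.
Dividing out leaves s^2 + 4s + 29 = 0.
The quadratic formula then gives s = -2 ± 5j.

s = -2 + 5j, -2 - 5j, -5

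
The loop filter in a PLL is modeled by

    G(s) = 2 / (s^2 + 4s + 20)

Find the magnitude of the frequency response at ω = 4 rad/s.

Substitute s = j4: numerator = 2, denominator = 4 + j16.
|G(j4)| = |2| / |4 + j16| = 2 / 16.492 ≈ 0.1213.

|G(j4)| ≈ 0.1213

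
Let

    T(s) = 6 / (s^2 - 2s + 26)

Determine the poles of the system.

s = 1 ± 5j

The poles are the roots of the denominator s^2 - 2s + 26 = 0.
Using the quadratic formula: s = (2 ± √(-100))/2 = 1 ± 5j.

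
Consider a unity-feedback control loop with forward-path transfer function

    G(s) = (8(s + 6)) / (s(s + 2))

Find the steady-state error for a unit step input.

e_ss = 0

G(s) has one pole at the origin.
This is a Type 1 system; for a step input the steady-state error is zero.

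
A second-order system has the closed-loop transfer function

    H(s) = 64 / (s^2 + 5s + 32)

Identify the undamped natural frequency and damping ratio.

Compare the denominator to the standard form s^2 + 2ζωₙs + ωₙ².
ωₙ² = 32, so ωₙ = √32 ≈ 5.657 rad/s.
2ζωₙ = 5, so ζ = 5/(2·√32) ≈ 0.4419.

ωₙ ≈ 5.657 rad/s, ζ ≈ 0.4419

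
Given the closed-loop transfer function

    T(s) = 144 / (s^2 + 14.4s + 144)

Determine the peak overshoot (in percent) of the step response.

%OS ≈ 9.48%

Comparing s^2 + 14.4s + 144 to s^2 + 2ζωₙs + ωₙ²: ωₙ = 12 rad/s and ζ = 14.4/(2·12) = 0.6.
%OS = 100·exp(−πζ/√(1−ζ²)) = 100·exp(−π·0.6/√(1−0.6²)) ≈ 9.48%.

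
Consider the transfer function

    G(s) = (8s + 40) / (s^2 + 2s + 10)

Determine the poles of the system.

The poles are the roots of the denominator s^2 + 2s + 10 = 0.
Using the quadratic formula: s = (-2 ± √(-36))/2 = -1 ± 3j.

s = -1 + 3j, -1 - 3j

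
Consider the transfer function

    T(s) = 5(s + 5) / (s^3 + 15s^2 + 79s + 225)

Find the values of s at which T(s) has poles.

The poles are the roots of the denominator s^3 + 15s^2 + 79s + 225 = 0.
Trying s = -9: the polynomial evaluates to 0, so (s + 9) is a factor.
Dividing out leaves s^2 + 6s + 25 = 0.
The quadratic formula then gives s = -3 ± 4j.

s = -3 + 4j, -3 - 4j, -9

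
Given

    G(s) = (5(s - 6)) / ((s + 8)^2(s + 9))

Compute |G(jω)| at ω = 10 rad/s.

|G(j10)| ≈ 0.02643

Substitute s = j10: numerator = -30 + j50, denominator = -1924 + j1080.
|G(j10)| = |-30 + j50| / |-1924 + j1080| = 58.310 / 2206.4 ≈ 0.02643.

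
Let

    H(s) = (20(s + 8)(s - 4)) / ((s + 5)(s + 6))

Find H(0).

H(0) = -64/3 ≈ -21.33

At s = 0 each factor (s + a) contributes a and each (s^2 + bs + c) contributes c.
H(0) = 20·(8) · (-4) / ((5) · (6)) = -640/30 = -64/3.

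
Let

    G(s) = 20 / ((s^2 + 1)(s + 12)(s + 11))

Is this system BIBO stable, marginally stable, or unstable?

The poles can be read from the denominator factors: s = ±j, -12, -11.
Since the simple pole(s) at s = ±j lie on the jω-axis with none in the right half-plane, the system is marginally stable.

marginally stable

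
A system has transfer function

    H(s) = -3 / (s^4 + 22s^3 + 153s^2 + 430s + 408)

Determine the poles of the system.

The poles are the roots of the denominator s^4 + 22s^3 + 153s^2 + 430s + 408 = 0.
Trying s = -12: the polynomial evaluates to 0, so (s + 12) is a factor.
Dividing out leaves s^3 + 10s^2 + 33s + 34 = 0.
This factors further as (s^2 + 8s + 17)(s + 2) = 0.

s = -4 ± j, -12, -2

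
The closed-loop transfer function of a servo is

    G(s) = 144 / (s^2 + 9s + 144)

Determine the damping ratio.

ζ = 0.375

Compare the denominator to the standard form s^2 + 2ζωₙs + ωₙ².
ωₙ² = 144, so ωₙ = 12 rad/s.
2ζωₙ = 9, so ζ = 9/(2·12) = 0.375.
With ζ = 0.375 the response is underdamped.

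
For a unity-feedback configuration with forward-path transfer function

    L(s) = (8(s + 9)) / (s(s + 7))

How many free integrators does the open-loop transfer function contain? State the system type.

Type 1

The denominator has 1 factor of s at the origin (free integrator), so this is a Type 1 system.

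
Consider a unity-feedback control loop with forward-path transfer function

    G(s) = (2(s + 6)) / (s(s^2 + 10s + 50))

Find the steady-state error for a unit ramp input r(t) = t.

G(s) has one pole at the origin.
This is a Type 1 system. Kv = lim_{s→0} s·G(s) = 12/50 = 6/25.
e_ss = 1/Kv = 1/(6/25) = 25/6 ≈ 4.167.

e_ss = 4.167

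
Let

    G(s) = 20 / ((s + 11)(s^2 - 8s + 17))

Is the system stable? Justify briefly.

The poles can be read from the denominator factors: s = -11, 4 ± j.
Since the pole(s) at s = 4 ± j lie in the right half-plane, the system is unstable.

unstable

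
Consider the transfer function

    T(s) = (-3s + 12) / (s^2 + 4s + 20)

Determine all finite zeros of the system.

Set the numerator to zero: -3s + 12 = 0, i.e. -3·(s - 4) = 0.
So s = 4.

s = 4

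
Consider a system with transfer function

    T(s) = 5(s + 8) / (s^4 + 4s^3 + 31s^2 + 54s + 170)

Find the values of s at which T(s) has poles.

The poles are the roots of the denominator s^4 + 4s^3 + 31s^2 + 54s + 170 = 0.
No real roots exist; factor into two real quadratics: (s^2 + 2s + 17)(s^2 + 2s + 10) = 0.
Each quadratic gives a conjugate pair via the quadratic formula.

s = -1 ± 4j, -1 ± 3j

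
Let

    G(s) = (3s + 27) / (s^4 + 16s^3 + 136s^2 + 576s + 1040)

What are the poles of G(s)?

The poles are the roots of the denominator s^4 + 16s^3 + 136s^2 + 576s + 1040 = 0.
No real roots exist; factor into two real quadratics: (s^2 + 8s + 20)(s^2 + 8s + 52) = 0.
Each quadratic gives a conjugate pair via the quadratic formula.

s = -4 + 2j, -4 - 2j, -4 + 6j, -4 - 6j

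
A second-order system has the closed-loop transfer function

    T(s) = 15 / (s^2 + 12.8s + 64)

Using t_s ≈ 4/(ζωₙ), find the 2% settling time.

t_s ≈ 0.6250 s

Comparing s^2 + 12.8s + 64 to s^2 + 2ζωₙs + ωₙ²: ωₙ = 8 rad/s and ζ = 12.8/(2·8) = 0.8.
ζωₙ = 12.8/2 = 6.4, so t_s ≈ 4/(ζωₙ) = 4/6.4 = 0.6250 s.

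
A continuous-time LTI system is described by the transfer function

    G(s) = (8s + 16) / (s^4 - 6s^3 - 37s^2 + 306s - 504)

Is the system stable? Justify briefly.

The denominator s^4 - 6s^3 - 37s^2 + 306s - 504 factors as (s - 6)(s - 4)(s - 3)(s + 7), giving poles at s = 6, 4, 3, -7.
Since the pole(s) at s = 6, 4, 3 lie in the right half-plane, the system is unstable.

unstable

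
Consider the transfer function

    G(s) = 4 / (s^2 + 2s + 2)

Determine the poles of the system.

The poles are the roots of the denominator s^2 + 2s + 2 = 0.
Using the quadratic formula: s = (-2 ± √(-4))/2 = -1 ± 1j.

s = -1 ± j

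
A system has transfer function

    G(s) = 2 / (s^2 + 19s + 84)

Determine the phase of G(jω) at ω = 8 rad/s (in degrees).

∠G(j8) ≈ -82.50°

At s = j8: numerator = 2, denominator = 20 + j152.
∠G = ∠num − ∠den = 0° − (82.504°) = -82.50°.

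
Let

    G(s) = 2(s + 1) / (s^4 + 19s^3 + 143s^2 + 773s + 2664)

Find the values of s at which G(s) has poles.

The poles are the roots of the denominator s^4 + 19s^3 + 143s^2 + 773s + 2664 = 0.
Trying s = -9: the polynomial evaluates to 0, so (s + 9) is a factor.
Dividing out leaves s^3 + 10s^2 + 53s + 296 = 0.
This factors further as (s^2 + 2s + 37)(s + 8) = 0.

s = -1 ± 6j, -9, -8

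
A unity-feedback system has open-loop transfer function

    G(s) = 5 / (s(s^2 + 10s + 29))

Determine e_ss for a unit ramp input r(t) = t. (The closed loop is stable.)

e_ss = 5.800

G(s) has one pole at the origin.
This is a Type 1 system. Kv = lim_{s→0} s·G(s) = 5/29.
e_ss = 1/Kv = 1/(5/29) = 29/5 ≈ 5.800.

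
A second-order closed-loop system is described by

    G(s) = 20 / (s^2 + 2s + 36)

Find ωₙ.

Compare the denominator to the standard form s^2 + 2ζωₙs + ωₙ².
ωₙ² = 36, so ωₙ = 6 rad/s.

ωₙ = 6 rad/s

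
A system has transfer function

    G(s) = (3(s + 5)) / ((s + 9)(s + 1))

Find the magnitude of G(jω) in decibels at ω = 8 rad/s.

Substitute s = j8: numerator = 15 + j24, denominator = -55 + j80.
|G(j8)| = |15 + j24| / |-55 + j80| = 28.302 / 97.082 ≈ 0.2915.
In decibels: 20·log₁₀(0.2915) ≈ -10.7 dB.

|G(j8)|_dB ≈ -10.7 dB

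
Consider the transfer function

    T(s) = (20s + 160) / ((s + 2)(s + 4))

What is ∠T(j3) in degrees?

∠T(j3) ≈ -72.62°

At s = j3: numerator = 160 + j60, denominator = -1 + j18.
∠T = ∠num − ∠den = 20.556° − (93.180°) = -72.62°.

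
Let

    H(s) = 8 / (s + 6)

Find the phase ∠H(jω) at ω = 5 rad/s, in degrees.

At s = j5: numerator = 8, denominator = 6 + j5.
∠H = ∠num − ∠den = 0° − (39.806°) = -39.81°.

∠H(j5) ≈ -39.81°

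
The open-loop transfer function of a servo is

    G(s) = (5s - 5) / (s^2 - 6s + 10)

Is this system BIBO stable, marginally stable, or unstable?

The denominator s^2 - 6s + 10 factors as (s^2 - 6s + 10), giving poles at s = 3 ± j.
Since the pole(s) at s = 3 + j, 3 - j lie in the right half-plane, the system is unstable.

unstable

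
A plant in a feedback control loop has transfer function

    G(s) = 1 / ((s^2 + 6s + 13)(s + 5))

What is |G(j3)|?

|G(j3)| ≈ 0.009301

Substitute s = j3: numerator = 1, denominator = -34 + j102.
|G(j3)| = |1| / |-34 + j102| = 1 / 107.52 ≈ 0.009301.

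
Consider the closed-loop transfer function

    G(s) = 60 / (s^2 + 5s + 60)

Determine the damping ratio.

Compare the denominator to the standard form s^2 + 2ζωₙs + ωₙ².
ωₙ² = 60, so ωₙ = √60 ≈ 7.746 rad/s.
2ζωₙ = 5, so ζ = 5/(2·√60) ≈ 0.3227.

ζ ≈ 0.3227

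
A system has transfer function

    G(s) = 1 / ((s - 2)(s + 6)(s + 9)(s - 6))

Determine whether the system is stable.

The poles can be read from the denominator factors: s = 2, -6, -9, 6.
Since the pole(s) at s = 2, 6 lie in the right half-plane, the system is unstable.

unstable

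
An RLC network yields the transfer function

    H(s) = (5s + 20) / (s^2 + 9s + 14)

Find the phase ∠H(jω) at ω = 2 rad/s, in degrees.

At s = j2: numerator = 20 + j10, denominator = 10 + j18.
∠H = ∠num − ∠den = 26.565° − (60.945°) = -34.38°.

∠H(j2) ≈ -34.38°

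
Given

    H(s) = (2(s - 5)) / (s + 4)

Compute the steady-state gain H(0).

At s = 0 each factor (s + a) contributes a and each (s^2 + bs + c) contributes c.
H(0) = 2·(-5) / ((4)) = -10/4 = -5/2.

H(0) = -5/2 ≈ -2.500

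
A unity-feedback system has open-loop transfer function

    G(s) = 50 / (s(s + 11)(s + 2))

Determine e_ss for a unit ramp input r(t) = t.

e_ss = 0.4400

G(s) has one pole at the origin.
This is a Type 1 system. Kv = lim_{s→0} s·G(s) = 50/22 = 25/11.
e_ss = 1/Kv = 1/(25/11) = 11/25 ≈ 0.4400.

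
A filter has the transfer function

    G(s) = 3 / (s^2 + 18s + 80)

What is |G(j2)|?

Substitute s = j2: numerator = 3, denominator = 76 + j36.
|G(j2)| = |3| / |76 + j36| = 3 / 84.095 ≈ 0.03567.

|G(j2)| ≈ 0.03567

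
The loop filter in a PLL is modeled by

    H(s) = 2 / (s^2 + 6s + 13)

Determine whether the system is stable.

The denominator s^2 + 6s + 13 factors as (s^2 + 6s + 13), giving poles at s = -3 ± 2j.
Since all poles lie strictly in the left half-plane, the system is stable.

stable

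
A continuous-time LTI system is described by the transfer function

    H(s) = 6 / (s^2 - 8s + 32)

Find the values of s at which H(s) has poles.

s = 4 ± 4j

The poles are the roots of the denominator s^2 - 8s + 32 = 0.
Using the quadratic formula: s = (8 ± √(-64))/2 = 4 ± 4j.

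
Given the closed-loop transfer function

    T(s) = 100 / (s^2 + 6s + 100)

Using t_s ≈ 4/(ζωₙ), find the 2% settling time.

t_s ≈ 1.333 s

Comparing s^2 + 6s + 100 to s^2 + 2ζωₙs + ωₙ²: ωₙ = 10 rad/s and ζ = 6/(2·10) = 0.3.
ζωₙ = 6/2 = 3, so t_s ≈ 4/(ζωₙ) = 4/3 ≈ 1.333 s.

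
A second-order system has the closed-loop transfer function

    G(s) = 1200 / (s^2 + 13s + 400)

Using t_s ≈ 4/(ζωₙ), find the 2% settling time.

Comparing s^2 + 13s + 400 to s^2 + 2ζωₙs + ωₙ²: ωₙ = 20 rad/s and ζ = 13/(2·20) = 0.325.
ζωₙ = 13/2 = 6.5, so t_s ≈ 4/(ζωₙ) = 4/6.5 ≈ 0.6154 s.

t_s ≈ 0.6154 s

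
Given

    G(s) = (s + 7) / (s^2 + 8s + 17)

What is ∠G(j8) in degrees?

At s = j8: numerator = 7 + j8, denominator = -47 + j64.
∠G = ∠num − ∠den = 48.814° − (126.29°) = -77.48°.

∠G(j8) ≈ -77.48°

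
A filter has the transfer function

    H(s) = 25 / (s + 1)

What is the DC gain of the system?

Set s = 0: H(0) = (25) / (1) = 25.

H(0) = 25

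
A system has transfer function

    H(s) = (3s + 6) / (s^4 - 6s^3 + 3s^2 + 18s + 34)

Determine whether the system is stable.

unstable

The denominator s^4 - 6s^3 + 3s^2 + 18s + 34 factors as (s^2 + 2s + 2)(s^2 - 8s + 17), giving poles at s = -1 ± j, 4 ± j.
Since the pole(s) at s = 4 + j, 4 - j lie in the right half-plane, the system is unstable.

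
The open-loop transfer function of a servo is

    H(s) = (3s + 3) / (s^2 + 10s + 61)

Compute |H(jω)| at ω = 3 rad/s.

Substitute s = j3: numerator = 3 + j9, denominator = 52 + j30.
|H(j3)| = |3 + j9| / |52 + j30| = 9.4868 / 60.033 ≈ 0.1580.

|H(j3)| ≈ 0.1580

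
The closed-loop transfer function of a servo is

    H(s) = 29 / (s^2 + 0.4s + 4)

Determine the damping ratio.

Compare the denominator to the standard form s^2 + 2ζωₙs + ωₙ².
ωₙ² = 4, so ωₙ = 2 rad/s.
2ζωₙ = 0.4, so ζ = 0.4/(2·2) = 0.1.

ζ = 0.1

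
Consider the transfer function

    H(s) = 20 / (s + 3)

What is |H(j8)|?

|H(j8)| ≈ 2.341

Substitute s = j8: numerator = 20, denominator = 3 + j8.
|H(j8)| = |20| / |3 + j8| = 20 / 8.5440 ≈ 2.341.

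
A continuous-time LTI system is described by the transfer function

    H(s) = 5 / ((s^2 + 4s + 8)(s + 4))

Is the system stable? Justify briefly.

The poles can be read from the denominator factors: s = -2 ± 2j, -4.
Since all poles lie strictly in the left half-plane, the system is stable.

stable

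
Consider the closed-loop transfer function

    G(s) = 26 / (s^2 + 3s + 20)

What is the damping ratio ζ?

Compare the denominator to the standard form s^2 + 2ζωₙs + ωₙ².
ωₙ² = 20, so ωₙ = √20 ≈ 4.472 rad/s.
2ζωₙ = 3, so ζ = 3/(2·√20) ≈ 0.3354.

ζ ≈ 0.3354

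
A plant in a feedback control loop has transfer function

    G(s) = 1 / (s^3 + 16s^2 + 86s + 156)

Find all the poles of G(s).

s = -5 + j, -5 - j, -6

The poles are the roots of the denominator s^3 + 16s^2 + 86s + 156 = 0.
Trying s = -6: the polynomial evaluates to 0, so (s + 6) is a factor.
Dividing out leaves s^2 + 10s + 26 = 0.
The quadratic formula then gives s = -5 ± 1j.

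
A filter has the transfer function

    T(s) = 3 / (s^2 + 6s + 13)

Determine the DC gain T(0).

Set s = 0: T(0) = (3) / (13) = 3/13.

T(0) = 3/13 ≈ 0.2308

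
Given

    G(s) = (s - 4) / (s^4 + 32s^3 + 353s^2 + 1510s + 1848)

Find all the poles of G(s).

s = -2, -7, -11, -12

The poles are the roots of the denominator s^4 + 32s^3 + 353s^2 + 1510s + 1848 = 0.
Trying s = -2: the polynomial evaluates to 0, so (s + 2) is a factor.
Dividing out leaves s^3 + 30s^2 + 293s + 924 = 0.
This factors further as (s + 7)(s + 11)(s + 12) = 0.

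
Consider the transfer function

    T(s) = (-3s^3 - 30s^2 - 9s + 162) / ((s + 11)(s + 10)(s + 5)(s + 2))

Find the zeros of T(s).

Set the numerator to zero: -3s^3 - 30s^2 - 9s + 162 = 0, i.e. -3·(s^3 + 10s^2 + 3s - 54) = 0.
Factoring: (s + 3)(s + 9)(s - 2) = 0.

s = -3, -9, 2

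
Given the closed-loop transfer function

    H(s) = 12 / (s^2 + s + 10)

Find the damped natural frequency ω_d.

Comparing s^2 + s + 10 to s^2 + 2ζωₙs + ωₙ²: ωₙ = √10 ≈ 3.162 rad/s and ζ = 1/(2·√10) ≈ 0.1581.
ζωₙ = 1/2 = 0.5, so ω_d = ωₙ√(1−ζ²) = √(ωₙ² − (ζωₙ)²) = √(10 − 0.5²) = √9.75 ≈ 3.122 rad/s.

ω_d ≈ 3.122 rad/s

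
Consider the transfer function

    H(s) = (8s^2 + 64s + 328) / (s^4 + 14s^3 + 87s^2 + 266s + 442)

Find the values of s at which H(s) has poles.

The poles are the roots of the denominator s^4 + 14s^3 + 87s^2 + 266s + 442 = 0.
No real roots exist; factor into two real quadratics: (s^2 + 4s + 13)(s^2 + 10s + 34) = 0.
Each quadratic gives a conjugate pair via the quadratic formula.

s = -2 ± 3j, -5 ± 3j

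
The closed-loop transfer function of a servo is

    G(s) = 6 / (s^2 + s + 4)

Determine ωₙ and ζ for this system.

ωₙ = 2 rad/s, ζ = 0.25

Compare the denominator to the standard form s^2 + 2ζωₙs + ωₙ².
ωₙ² = 4, so ωₙ = 2 rad/s.
2ζωₙ = 1, so ζ = 1/(2·2) = 0.25.
With ζ = 0.25 the response is underdamped.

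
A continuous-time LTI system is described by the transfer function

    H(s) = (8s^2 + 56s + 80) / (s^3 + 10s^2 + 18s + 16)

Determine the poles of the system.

s = -1 ± j, -8

The poles are the roots of the denominator s^3 + 10s^2 + 18s + 16 = 0.
Trying s = -8: the polynomial evaluates to 0, so (s + 8) is a factor.
Dividing out leaves s^2 + 2s + 2 = 0.
The quadratic formula then gives s = -1 ± 1j.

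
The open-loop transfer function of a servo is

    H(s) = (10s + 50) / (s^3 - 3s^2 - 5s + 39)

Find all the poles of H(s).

s = 3 + 2j, 3 - 2j, -3

The poles are the roots of the denominator s^3 - 3s^2 - 5s + 39 = 0.
Trying s = -3: the polynomial evaluates to 0, so (s + 3) is a factor.
Dividing out leaves s^2 - 6s + 13 = 0.
The quadratic formula then gives s = 3 ± 2j.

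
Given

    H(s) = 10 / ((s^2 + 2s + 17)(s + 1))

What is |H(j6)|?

Substitute s = j6: numerator = 10, denominator = -91 - j102.
|H(j6)| = |10| / |-91 - j102| = 10 / 136.69 ≈ 0.07316.

|H(j6)| ≈ 0.07316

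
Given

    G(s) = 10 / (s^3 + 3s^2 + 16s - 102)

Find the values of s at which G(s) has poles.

s = -3 + 5j, -3 - 5j, 3

The poles are the roots of the denominator s^3 + 3s^2 + 16s - 102 = 0.
Trying s = 3: the polynomial evaluates to 0, so (s - 3) is a factor.
Dividing out leaves s^2 + 6s + 34 = 0.
The quadratic formula then gives s = -3 ± 5j.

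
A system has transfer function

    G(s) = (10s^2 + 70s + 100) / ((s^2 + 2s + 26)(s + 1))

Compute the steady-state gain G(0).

Set s = 0: G(0) = (100) / (26) = 50/13.

G(0) = 50/13 ≈ 3.846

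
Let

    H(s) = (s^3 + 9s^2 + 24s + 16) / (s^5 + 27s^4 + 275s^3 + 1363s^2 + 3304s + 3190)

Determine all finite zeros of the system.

s = -1, -4, -4

Set the numerator to zero: s^3 + 9s^2 + 24s + 16 = 0.
Factoring: (s + 1)(s + 4)^2 = 0.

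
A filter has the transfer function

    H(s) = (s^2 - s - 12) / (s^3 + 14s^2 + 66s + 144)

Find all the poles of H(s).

The poles are the roots of the denominator s^3 + 14s^2 + 66s + 144 = 0.
Trying s = -8: the polynomial evaluates to 0, so (s + 8) is a factor.
Dividing out leaves s^2 + 6s + 18 = 0.
The quadratic formula then gives s = -3 ± 3j.

s = -3 + 3j, -3 - 3j, -8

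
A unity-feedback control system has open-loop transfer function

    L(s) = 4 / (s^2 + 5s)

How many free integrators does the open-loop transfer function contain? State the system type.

Type 1

Factor s from the denominator: s^2 + 5s = s·(s + 5).
There is 1 pole at the origin, so the system is Type 1.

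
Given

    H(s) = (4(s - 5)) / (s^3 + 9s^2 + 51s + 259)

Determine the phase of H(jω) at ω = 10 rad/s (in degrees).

At s = j10: numerator = -20 + j40, denominator = -641 - j490.
∠H = ∠num − ∠den = 116.57° − (-142.60°) = 259.2°, which wraps to -100.8°.

∠H(j10) ≈ -100.8°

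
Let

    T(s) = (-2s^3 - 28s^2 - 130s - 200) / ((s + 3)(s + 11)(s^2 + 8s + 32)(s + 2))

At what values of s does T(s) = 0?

Set the numerator to zero: -2s^3 - 28s^2 - 130s - 200 = 0, i.e. -2·(s^3 + 14s^2 + 65s + 100) = 0.
Factoring: (s + 5)^2(s + 4) = 0.

s = -5, -4, -5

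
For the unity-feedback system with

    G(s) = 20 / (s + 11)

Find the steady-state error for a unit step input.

G(s) has no poles at the origin.
This is a Type 0 system. Kp = lim_{s→0} G(s) = 20/11.
e_ss = 1/(1 + Kp) = 1/(1 + 20/11) = 11/31 ≈ 0.3548.

e_ss = 0.3548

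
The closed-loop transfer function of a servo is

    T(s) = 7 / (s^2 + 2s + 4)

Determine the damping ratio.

Compare the denominator to the standard form s^2 + 2ζωₙs + ωₙ².
ωₙ² = 4, so ωₙ = 2 rad/s.
2ζωₙ = 2, so ζ = 2/(2·2) = 0.5.
With ζ = 0.5 the response is underdamped.

ζ = 0.5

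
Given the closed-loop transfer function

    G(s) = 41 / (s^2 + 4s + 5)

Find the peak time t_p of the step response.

t_p ≈ 3.142 s

Comparing s^2 + 4s + 5 to s^2 + 2ζωₙs + ωₙ²: ωₙ = √5 ≈ 2.236 rad/s and ζ = 4/(2·√5) ≈ 0.8944.
ζωₙ = 4/2 = 2, so ω_d = ωₙ√(1−ζ²) = √(ωₙ² − (ζωₙ)²) = √(5 − 2²) = √1 = 1 rad/s.
t_p = π/ω_d = π/1 ≈ 3.142 s.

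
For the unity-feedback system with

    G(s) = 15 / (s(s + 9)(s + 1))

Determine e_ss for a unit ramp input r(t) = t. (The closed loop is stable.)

e_ss = 0.6000

G(s) has one pole at the origin.
This is a Type 1 system. Kv = lim_{s→0} s·G(s) = 15/9 = 5/3.
e_ss = 1/Kv = 1/(5/3) = 3/5 ≈ 0.6000.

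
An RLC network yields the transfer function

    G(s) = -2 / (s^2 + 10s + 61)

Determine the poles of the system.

The poles are the roots of the denominator s^2 + 10s + 61 = 0.
Using the quadratic formula: s = (-10 ± √(-144))/2 = -5 ± 6j.

s = -5 ± 6j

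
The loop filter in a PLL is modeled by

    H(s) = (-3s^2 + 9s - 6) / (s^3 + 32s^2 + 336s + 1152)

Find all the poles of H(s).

The poles are the roots of the denominator s^3 + 32s^2 + 336s + 1152 = 0.
Trying s = -12: the polynomial evaluates to 0, so (s + 12) is a factor.
Dividing out leaves s^2 + 20s + 96 = 0.
Factoring the quadratic: (s + 12)(s + 8) = 0.

s = -12, -12, -8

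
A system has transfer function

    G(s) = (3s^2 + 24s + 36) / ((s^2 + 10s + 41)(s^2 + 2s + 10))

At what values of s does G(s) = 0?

Set the numerator to zero: 3s^2 + 24s + 36 = 0, i.e. 3·(s^2 + 8s + 12) = 0.
Factoring: (s + 6)(s + 2) = 0.

s = -6, -2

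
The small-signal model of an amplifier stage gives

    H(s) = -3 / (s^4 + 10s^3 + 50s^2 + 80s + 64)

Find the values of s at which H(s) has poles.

s = -4 + 4j, -4 - 4j, -1 + j, -1 - j

The poles are the roots of the denominator s^4 + 10s^3 + 50s^2 + 80s + 64 = 0.
No real roots exist; factor into two real quadratics: (s^2 + 8s + 32)(s^2 + 2s + 2) = 0.
Each quadratic gives a conjugate pair via the quadratic formula.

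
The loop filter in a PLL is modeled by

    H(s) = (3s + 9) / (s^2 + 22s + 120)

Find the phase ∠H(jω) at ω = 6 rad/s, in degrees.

At s = j6: numerator = 9 + j18, denominator = 84 + j132.
∠H = ∠num − ∠den = 63.435° − (57.529°) = 5.906°.

∠H(j6) ≈ 5.906°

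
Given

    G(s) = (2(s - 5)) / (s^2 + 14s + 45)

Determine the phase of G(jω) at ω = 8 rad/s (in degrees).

At s = j8: numerator = -10 + j16, denominator = -19 + j112.
∠G = ∠num − ∠den = 122.01° − (99.628°) = 22.38°.

∠G(j8) ≈ 22.38°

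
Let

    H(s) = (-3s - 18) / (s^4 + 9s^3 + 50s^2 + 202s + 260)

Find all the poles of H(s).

s = -1 + 5j, -1 - 5j, -2, -5

The poles are the roots of the denominator s^4 + 9s^3 + 50s^2 + 202s + 260 = 0.
Trying s = -2: the polynomial evaluates to 0, so (s + 2) is a factor.
Dividing out leaves s^3 + 7s^2 + 36s + 130 = 0.
This factors further as (s^2 + 2s + 26)(s + 5) = 0.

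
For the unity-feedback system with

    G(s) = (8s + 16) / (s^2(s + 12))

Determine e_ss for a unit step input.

G(s) has 2 poles at the origin.
This is a Type 2 system; for a step input the steady-state error is zero.

e_ss = 0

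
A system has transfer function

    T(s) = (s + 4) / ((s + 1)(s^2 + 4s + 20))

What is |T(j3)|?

|T(j3)| ≈ 0.09713

Substitute s = j3: numerator = 4 + j3, denominator = -25 + j45.
|T(j3)| = |4 + j3| / |-25 + j45| = 5 / 51.478 ≈ 0.09713.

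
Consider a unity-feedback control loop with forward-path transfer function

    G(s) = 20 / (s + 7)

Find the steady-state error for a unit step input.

e_ss = 0.2593

G(s) has no poles at the origin.
This is a Type 0 system. Kp = lim_{s→0} G(s) = 20/7.
e_ss = 1/(1 + Kp) = 1/(1 + 20/7) = 7/27 ≈ 0.2593.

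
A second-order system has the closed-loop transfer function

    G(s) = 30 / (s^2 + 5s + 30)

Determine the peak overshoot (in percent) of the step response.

Comparing s^2 + 5s + 30 to s^2 + 2ζωₙs + ωₙ²: ωₙ = √30 ≈ 5.477 rad/s and ζ = 5/(2·√30) ≈ 0.4564.
%OS = 100·exp(−πζ/√(1−ζ²)) = 100·exp(−π·0.4564/√(1−0.4564²)) ≈ 20.0%.

%OS ≈ 20.0%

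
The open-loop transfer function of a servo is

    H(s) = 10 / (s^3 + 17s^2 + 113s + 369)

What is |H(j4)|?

Substitute s = j4: numerator = 10, denominator = 97 + j388.
|H(j4)| = |10| / |97 + j388| = 10 / 399.94 ≈ 0.02500.

|H(j4)| ≈ 0.02500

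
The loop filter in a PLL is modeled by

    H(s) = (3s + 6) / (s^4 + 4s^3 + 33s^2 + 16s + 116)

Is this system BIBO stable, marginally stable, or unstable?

The denominator s^4 + 4s^3 + 33s^2 + 16s + 116 factors as (s^2 + 4)(s^2 + 4s + 29), giving poles at s = 2j, -2j, -2 + 5j, -2 - 5j.
Since the simple pole(s) at s = ±2j lie on the jω-axis with none in the right half-plane, the system is marginally stable.

marginally stable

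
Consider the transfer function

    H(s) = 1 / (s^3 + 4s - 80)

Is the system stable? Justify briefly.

unstable

The denominator s^3 + 4s - 80 factors as (s - 4)(s^2 + 4s + 20), giving poles at s = 4, -2 ± 4j.
Since the pole(s) at s = 4 lie in the right half-plane, the system is unstable.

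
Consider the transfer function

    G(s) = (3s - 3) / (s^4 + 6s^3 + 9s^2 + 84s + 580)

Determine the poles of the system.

s = 2 + 4j, 2 - 4j, -5 + 2j, -5 - 2j

The poles are the roots of the denominator s^4 + 6s^3 + 9s^2 + 84s + 580 = 0.
No real roots exist; factor into two real quadratics: (s^2 - 4s + 20)(s^2 + 10s + 29) = 0.
Each quadratic gives a conjugate pair via the quadratic formula.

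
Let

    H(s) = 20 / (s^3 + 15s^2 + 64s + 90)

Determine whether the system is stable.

stable

The denominator s^3 + 15s^2 + 64s + 90 factors as (s^2 + 6s + 10)(s + 9), giving poles at s = -3 + j, -3 - j, -9.
Since all poles lie strictly in the left half-plane, the system is stable.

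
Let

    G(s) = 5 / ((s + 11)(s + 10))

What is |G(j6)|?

Substitute s = j6: numerator = 5, denominator = 74 + j126.
|G(j6)| = |5| / |74 + j126| = 5 / 146.12 ≈ 0.03422.

|G(j6)| ≈ 0.03422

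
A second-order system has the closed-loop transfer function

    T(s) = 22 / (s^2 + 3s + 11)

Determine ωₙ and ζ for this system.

Compare the denominator to the standard form s^2 + 2ζωₙs + ωₙ².
ωₙ² = 11, so ωₙ = √11 ≈ 3.317 rad/s.
2ζωₙ = 3, so ζ = 3/(2·√11) ≈ 0.4523.
With ζ = 0.4523 the response is underdamped.

ωₙ ≈ 3.317 rad/s, ζ ≈ 0.4523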